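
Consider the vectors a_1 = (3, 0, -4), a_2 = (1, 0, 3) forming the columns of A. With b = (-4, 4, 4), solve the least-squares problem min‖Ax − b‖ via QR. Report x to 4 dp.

x = (-1.2308, -0.3077)

q_1 = a_1/‖a_1‖ = (3, 0, -4)/5.0000 = (0.6000, 0.0000, -0.8000).
r_{12} = q_1·a_2 = -1.8000.
u_2 = a_2 + 1.8000·q_1 = (2.0800, 0.0000, 1.5600).
‖u_2‖ = 2.6000, so q_2 = (0.8000, 0.0000, 0.6000).
Qᵀb = (-5.6000, -0.8000).
Back-substitute: x_2 = -0.8000/2.6000 = -0.3077.
x_1 = (-5.6000 + 1.8000·(-0.3077))/5.0000 = -1.2308.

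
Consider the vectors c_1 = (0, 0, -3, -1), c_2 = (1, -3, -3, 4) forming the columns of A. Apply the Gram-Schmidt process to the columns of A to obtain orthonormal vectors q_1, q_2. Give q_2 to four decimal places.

c_1 = (0, 0, -3, -1); ‖c_1‖ = 3.1623, so q_1 = (0.0000, 0.0000, -0.9487, -0.3162).
q_1·c_2 = 0.0000·1 + 0.0000·(-3) + (-0.9487)·(-3) + (-0.3162)·4 = 1.5811.
u_2 = c_2 − 1.5811·q_1 = (1.0000, -3.0000, -1.5000, 4.5000).
‖u_2‖ = 5.7009, so q_2 = (0.1754, -0.5262, -0.2631, 0.7894).

q_2 = (0.1754, -0.5262, -0.2631, 0.7894)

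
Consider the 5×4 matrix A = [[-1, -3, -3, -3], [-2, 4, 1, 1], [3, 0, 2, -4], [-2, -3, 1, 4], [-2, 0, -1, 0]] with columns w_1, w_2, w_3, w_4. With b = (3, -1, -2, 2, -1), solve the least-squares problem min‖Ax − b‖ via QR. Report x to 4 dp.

w_1 = (-1, -2, 3, -2, -2); ‖w_1‖ = 4.6904, so e_1 = (-0.2132, -0.4264, 0.6396, -0.4264, -0.4264).
e_1·w_2 = (-0.2132)·(-3) + (-0.4264)·4 + 0.6396·0 + (-0.4264)·(-3) + (-0.4264)·0 = 0.2132.
u_2 = w_2 − 0.2132·e_1 = (-2.9545, 4.0909, -0.1364, -2.9091, 0.0909).
‖u_2‖ = 5.8271, so e_2 = (-0.5070, 0.7021, -0.0234, -0.4992, 0.0156).
e_1·w_3 = (-0.2132)·(-3) + (-0.4264)·1 + 0.6396·2 + (-0.4264)·1 + (-0.4264)·(-1) = 1.4924; e_2·w_3 = (-0.5070)·(-3) + 0.7021·1 + (-0.0234)·2 + (-0.4992)·1 + 0.0156·(-1) = 1.6615.
u_3 = w_3 − 1.4924·e_1 − 1.6615·e_2 = (-1.8394, 0.4699, 1.0843, 2.4659, -0.3896).
‖u_3‖ = 3.3184, so e_3 = (-0.5543, 0.1416, 0.3268, 0.7431, -0.1174).
e_1·w_4 = (-0.2132)·(-3) + (-0.4264)·1 + 0.6396·(-4) + (-0.4264)·4 + (-0.4264)·0 = -4.0508; e_2·w_4 = (-0.5070)·(-3) + 0.7021·1 + (-0.0234)·(-4) + (-0.4992)·4 + 0.0156·0 = 0.3198; e_3·w_4 = (-0.5543)·(-3) + 0.1416·1 + 0.3268·(-4) + 0.7431·4 + (-0.1174)·0 = 3.4697.
u_4 = w_4 + 4.0508·e_1 − 0.3198·e_2 − 3.4697·e_3 = (-1.7783, -1.4431, -2.5354, -0.1459, -1.3249).
‖u_4‖ = 3.6674, so e_4 = (-0.4849, -0.3935, -0.6913, -0.0398, -0.3613).
Qᵀb = (-1.9188, -3.1904, -0.8544, 0.6032).
Back-substitute: x_4 = 0.6032/3.6674 = 0.1645.
x_3 = (-0.8544 − 3.4697·0.1645)/3.3184 = -0.4295.
x_2 = (-3.1904 − 1.6615·(-0.4295) − 0.3198·0.1645)/5.8271 = -0.4341.
x_1 = (-1.9188 − 0.2132·(-0.4341) − 1.4924·(-0.4295) + 4.0508·0.1645)/4.6904 = -0.1107.

x = (-0.1107, -0.4341, -0.4295, 0.1645)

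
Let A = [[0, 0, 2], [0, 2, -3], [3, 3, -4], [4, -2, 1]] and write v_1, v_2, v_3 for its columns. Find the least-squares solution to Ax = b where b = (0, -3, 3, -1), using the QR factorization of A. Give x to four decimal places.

v_1 = (0, 0, 3, 4); ‖v_1‖ = 5.0000, so q_1 = (0.0000, 0.0000, 0.6000, 0.8000).
q_1·v_2 = 0.0000·0 + 0.0000·2 + 0.6000·3 + 0.8000·(-2) = 0.2000.
u_2 = v_2 − 0.2000·q_1 = (0.0000, 2.0000, 2.8800, -2.1600).
‖u_2‖ = 4.1183, so q_2 = (0.0000, 0.4856, 0.6993, -0.5245).
q_1·v_3 = 0.0000·2 + 0.0000·(-3) + 0.6000·(-4) + 0.8000·1 = -1.6000; q_2·v_3 = 0.0000·2 + 0.4856·(-3) + 0.6993·(-4) + (-0.5245)·1 = -4.7787.
u_3 = v_3 + 1.6000·q_1 + 4.7787·q_2 = (2.0000, -0.6792, 0.3019, -0.2264).
‖u_3‖ = 2.1456, so q_3 = (0.9321, -0.3166, 0.1407, -0.1055).
Qᵀb = (1.0000, 1.1655, 1.4773).
Back-substitute: x_3 = 1.4773/2.1456 = 0.6885.
x_2 = (1.1655 + 4.7787·0.6885)/4.1183 = 1.0820.
x_1 = (1.0000 − 0.2000·1.0820 + 1.6000·0.6885)/5.0000 = 0.3770.

x = (0.3770, 1.0820, 0.6885)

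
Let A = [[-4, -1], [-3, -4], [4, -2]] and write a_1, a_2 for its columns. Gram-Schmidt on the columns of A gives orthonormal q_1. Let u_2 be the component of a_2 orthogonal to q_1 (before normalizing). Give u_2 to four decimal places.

u_2 = (-0.2195, -3.4146, -2.7805)

a_1 = (-4, -3, 4); ‖a_1‖ = 6.4031, so q_1 = (-0.6247, -0.4685, 0.6247).
q_1·a_2 = (-0.6247)·(-1) + (-0.4685)·(-4) + 0.6247·(-2) = 1.2494.
u_2 = a_2 − 1.2494·q_1 = (-0.2195, -3.4146, -2.7805).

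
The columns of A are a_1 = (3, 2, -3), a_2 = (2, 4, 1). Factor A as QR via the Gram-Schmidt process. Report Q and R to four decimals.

Q = [[0.6396, 0.1270], [0.4264, 0.7620], [-0.6396, 0.6350]], R = [[4.6904, 2.3452], [0.0000, 3.9370]]

q_1 = a_1/‖a_1‖ = (3, 2, -3)/4.6904 = (0.6396, 0.4264, -0.6396).
r_{12} = q_1·a_2 = 2.3452.
u_2 = a_2 − 2.3452·q_1 = (0.5000, 3.0000, 2.5000).
‖u_2‖ = 3.9370, so q_2 = (0.1270, 0.7620, 0.6350).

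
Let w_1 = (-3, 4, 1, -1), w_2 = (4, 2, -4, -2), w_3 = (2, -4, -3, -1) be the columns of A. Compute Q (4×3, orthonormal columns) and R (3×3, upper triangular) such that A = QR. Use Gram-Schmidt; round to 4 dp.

q_1 = w_1/‖w_1‖ = (-3, 4, 1, -1)/5.1962 = (-0.5774, 0.7698, 0.1925, -0.1925).
r_{12} = q_1·w_2 = -1.1547.
u_2 = w_2 + 1.1547·q_1 = (3.3333, 2.8889, -3.7778, -2.2222).
‖u_2‖ = 6.2183, so q_2 = (0.5361, 0.4646, -0.6075, -0.3574).
r_{13} = q_1·w_3 = -4.6188; r_{23} = q_2·w_3 = 1.3937.
u_3 = w_3 + 4.6188·q_1 − 1.3937·q_2 = (-1.4138, -1.0920, -1.2644, -1.3908).
‖u_3‖ = 2.5931, so q_3 = (-0.5452, -0.4211, -0.4876, -0.5363).

Q = [[-0.5774, 0.5361, -0.5452], [0.7698, 0.4646, -0.4211], [0.1925, -0.6075, -0.4876], [-0.1925, -0.3574, -0.5363]], R = [[5.1962, -1.1547, -4.6188], [0.0000, 6.2183, 1.3937], [0.0000, 0.0000, 2.5931]]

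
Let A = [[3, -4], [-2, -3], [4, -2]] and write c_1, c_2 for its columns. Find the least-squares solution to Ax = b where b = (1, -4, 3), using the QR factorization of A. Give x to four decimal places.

x = (1.0775, 0.5891)

e_1 = c_1/‖c_1‖ = (3, -2, 4)/5.3852 = (0.5571, -0.3714, 0.7428).
r_{12} = e_1·c_2 = -2.5997.
u_2 = c_2 + 2.5997·e_1 = (-2.5517, -3.9655, -0.0690).
‖u_2‖ = 4.7161, so e_2 = (-0.5411, -0.8409, -0.0146).
Qᵀb = (4.2710, 2.7785).
Back-substitute: x_2 = 2.7785/4.7161 = 0.5891.
x_1 = (4.2710 + 2.5997·0.5891)/5.3852 = 1.0775.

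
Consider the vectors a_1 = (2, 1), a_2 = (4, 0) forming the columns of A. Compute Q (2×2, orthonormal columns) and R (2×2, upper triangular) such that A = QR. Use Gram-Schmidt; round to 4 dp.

Q = [[0.8944, 0.4472], [0.4472, -0.8944]], R = [[2.2361, 3.5777], [0.0000, 1.7889]]

e_1 = a_1/‖a_1‖ = (2, 1)/2.2361 = (0.8944, 0.4472).
r_{12} = e_1·a_2 = 3.5777.
u_2 = a_2 − 3.5777·e_1 = (0.8000, -1.6000).
‖u_2‖ = 1.7889, so e_2 = (0.4472, -0.8944).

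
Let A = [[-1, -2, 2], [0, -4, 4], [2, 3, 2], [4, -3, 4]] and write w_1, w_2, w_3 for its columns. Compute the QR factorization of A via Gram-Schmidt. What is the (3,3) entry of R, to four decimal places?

r_{33} = 3.3000

q_1 = w_1/‖w_1‖ = (-1, 0, 2, 4)/4.5826 = (-0.2182, 0.0000, 0.4364, 0.8729).
r_{12} = q_1·w_2 = -0.8729.
u_2 = w_2 + 0.8729·q_1 = (-2.1905, -4.0000, 3.3810, -2.2381).
‖u_2‖ = 6.1023, so q_2 = (-0.3590, -0.6555, 0.5540, -0.3668).
r_{13} = q_1·w_3 = 3.9279; r_{23} = q_2·w_3 = -3.6988.
u_3 = w_3 − 3.9279·q_1 + 3.6988·q_2 = (1.5294, 1.5754, 2.3350, -0.7852).
r_{33} = ‖u_3‖ = 3.3000.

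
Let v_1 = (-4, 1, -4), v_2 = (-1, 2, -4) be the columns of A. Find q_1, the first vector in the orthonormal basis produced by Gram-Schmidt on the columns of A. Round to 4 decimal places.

v_1 = (-4, 1, -4); ‖v_1‖ = 5.7446, so q_1 = (-0.6963, 0.1741, -0.6963).

q_1 = (-0.6963, 0.1741, -0.6963)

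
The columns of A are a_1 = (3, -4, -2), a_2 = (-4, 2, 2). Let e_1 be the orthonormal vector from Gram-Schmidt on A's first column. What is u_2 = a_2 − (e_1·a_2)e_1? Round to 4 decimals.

u_2 = (-1.5172, -1.3103, 0.3448)

a_1 = (3, -4, -2); ‖a_1‖ = 5.3852, so e_1 = (0.5571, -0.7428, -0.3714).
e_1·a_2 = 0.5571·(-4) + (-0.7428)·2 + (-0.3714)·2 = -4.4567.
u_2 = a_2 + 4.4567·e_1 = (-1.5172, -1.3103, 0.3448).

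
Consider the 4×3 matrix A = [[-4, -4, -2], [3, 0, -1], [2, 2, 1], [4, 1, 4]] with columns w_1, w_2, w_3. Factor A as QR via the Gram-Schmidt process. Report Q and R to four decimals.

Q = [[-0.5963, -0.6519, 0.1397], [0.4472, -0.5587, -0.6984], [0.2981, 0.3259, -0.0698], [0.5963, -0.3958, 0.6984]], R = [[6.7082, 3.5777, 3.4286], [0.0000, 2.8636, 0.6053], [0.0000, 0.0000, 3.1429]]

w_1 = (-4, 3, 2, 4); ‖w_1‖ = 6.7082, so e_1 = (-0.5963, 0.4472, 0.2981, 0.5963).
e_1·w_2 = (-0.5963)·(-4) + 0.4472·0 + 0.2981·2 + 0.5963·1 = 3.5777.
u_2 = w_2 − 3.5777·e_1 = (-1.8667, -1.6000, 0.9333, -1.1333).
‖u_2‖ = 2.8636, so e_2 = (-0.6519, -0.5587, 0.3259, -0.3958).
e_1·w_3 = (-0.5963)·(-2) + 0.4472·(-1) + 0.2981·1 + 0.5963·4 = 3.4286; e_2·w_3 = (-0.6519)·(-2) + (-0.5587)·(-1) + 0.3259·1 + (-0.3958)·4 = 0.6053.
u_3 = w_3 − 3.4286·e_1 − 0.6053·e_2 = (0.4390, -2.1951, -0.2195, 2.1951).
‖u_3‖ = 3.1429, so e_3 = (0.1397, -0.6984, -0.0698, 0.6984).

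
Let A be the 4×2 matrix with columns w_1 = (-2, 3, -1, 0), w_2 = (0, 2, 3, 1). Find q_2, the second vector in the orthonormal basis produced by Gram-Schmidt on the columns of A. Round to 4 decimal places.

q_2 = (0.1173, 0.3713, 0.8795, 0.2736)

w_1 = (-2, 3, -1, 0); ‖w_1‖ = 3.7417, so q_1 = (-0.5345, 0.8018, -0.2673, 0.0000).
q_1·w_2 = (-0.5345)·0 + 0.8018·2 + (-0.2673)·3 + 0.0000·1 = 0.8018.
u_2 = w_2 − 0.8018·q_1 = (0.4286, 1.3571, 3.2143, 1.0000).
‖u_2‖ = 3.6547, so q_2 = (0.1173, 0.3713, 0.8795, 0.2736).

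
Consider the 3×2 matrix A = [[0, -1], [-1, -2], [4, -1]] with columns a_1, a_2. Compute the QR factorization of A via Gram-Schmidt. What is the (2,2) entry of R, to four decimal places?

r_{22} = 2.4010

e_1 = a_1/‖a_1‖ = (0, -1, 4)/4.1231 = (0.0000, -0.2425, 0.9701).
r_{12} = e_1·a_2 = -0.4851.
u_2 = a_2 + 0.4851·e_1 = (-1.0000, -2.1176, -0.5294).
r_{22} = ‖u_2‖ = 2.4010.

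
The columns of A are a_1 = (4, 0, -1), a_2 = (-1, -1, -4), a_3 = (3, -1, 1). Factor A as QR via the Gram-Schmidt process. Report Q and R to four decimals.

Q = [[0.9701, -0.2357, 0.0572], [0.0000, -0.2357, -0.9718], [-0.2425, -0.9428, 0.2287]], R = [[4.1231, 0.0000, 2.6679], [0.0000, 4.2426, -1.4142], [0.0000, 0.0000, 1.3720]]

a_1 = (4, 0, -1); ‖a_1‖ = 4.1231, so e_1 = (0.9701, 0.0000, -0.2425).
e_1·a_2 = 0.9701·(-1) + 0.0000·(-1) + (-0.2425)·(-4) = 0.0000.
u_2 = a_2 + 0.0000·e_1 = (-1.0000, -1.0000, -4.0000).
‖u_2‖ = 4.2426, so e_2 = (-0.2357, -0.2357, -0.9428).
e_1·a_3 = 0.9701·3 + 0.0000·(-1) + (-0.2425)·1 = 2.6679; e_2·a_3 = (-0.2357)·3 + (-0.2357)·(-1) + (-0.9428)·1 = -1.4142.
u_3 = a_3 − 2.6679·e_1 + 1.4142·e_2 = (0.0784, -1.3333, 0.3137).
‖u_3‖ = 1.3720, so e_3 = (0.0572, -0.9718, 0.2287).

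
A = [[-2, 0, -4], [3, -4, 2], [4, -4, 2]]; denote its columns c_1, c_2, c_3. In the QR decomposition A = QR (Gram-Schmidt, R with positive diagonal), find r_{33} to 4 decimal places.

r_{33} = 1.3333

c_1 = (-2, 3, 4); ‖c_1‖ = 5.3852, so e_1 = (-0.3714, 0.5571, 0.7428).
e_1·c_2 = (-0.3714)·0 + 0.5571·(-4) + 0.7428·(-4) = -5.1995.
u_2 = c_2 + 5.1995·e_1 = (-1.9310, -1.1034, -0.1379).
‖u_2‖ = 2.2283, so e_2 = (-0.8666, -0.4952, -0.0619).
e_1·c_3 = (-0.3714)·(-4) + 0.5571·2 + 0.7428·2 = 4.0853; e_2·c_3 = (-0.8666)·(-4) + (-0.4952)·2 + (-0.0619)·2 = 2.3521.
u_3 = c_3 − 4.0853·e_1 − 2.3521·e_2 = (-0.4444, 0.8889, -0.8889).
r_{33} = ‖u_3‖ = 1.3333.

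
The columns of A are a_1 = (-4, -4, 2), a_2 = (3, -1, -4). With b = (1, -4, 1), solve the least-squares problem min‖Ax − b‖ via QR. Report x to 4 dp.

q_1 = a_1/‖a_1‖ = (-4, -4, 2)/6.0000 = (-0.6667, -0.6667, 0.3333).
r_{12} = q_1·a_2 = -2.6667.
u_2 = a_2 + 2.6667·q_1 = (1.2222, -2.7778, -3.1111).
‖u_2‖ = 4.3461, so q_2 = (0.2812, -0.6391, -0.7158).
Qᵀb = (2.3333, 2.1219).
Back-substitute: x_2 = 2.1219/4.3461 = 0.4882.
x_1 = (2.3333 + 2.6667·0.4882)/6.0000 = 0.6059.

x = (0.6059, 0.4882)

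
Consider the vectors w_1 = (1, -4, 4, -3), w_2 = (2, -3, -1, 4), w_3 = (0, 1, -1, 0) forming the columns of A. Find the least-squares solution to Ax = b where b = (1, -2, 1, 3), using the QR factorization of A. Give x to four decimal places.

x = (-0.3556, 0.4444, -2.4778)

w_1 = (1, -4, 4, -3); ‖w_1‖ = 6.4807, so q_1 = (0.1543, -0.6172, 0.6172, -0.4629).
q_1·w_2 = 0.1543·2 + (-0.6172)·(-3) + 0.6172·(-1) + (-0.4629)·4 = -0.3086.
u_2 = w_2 + 0.3086·q_1 = (2.0476, -3.1905, -0.8095, 3.8571).
‖u_2‖ = 5.4685, so q_2 = (0.3744, -0.5834, -0.1480, 0.7053).
q_1·w_3 = 0.1543·0 + (-0.6172)·1 + 0.6172·(-1) + (-0.4629)·0 = -1.2344; q_2·w_3 = 0.3744·0 + (-0.5834)·1 + (-0.1480)·(-1) + 0.7053·0 = -0.4354.
u_3 = w_3 + 1.2344·q_1 + 0.4354·q_2 = (0.3535, -0.0159, -0.3025, -0.2643).
‖u_3‖ = 0.5354, so q_3 = (0.6603, -0.0297, -0.5651, -0.4937).
Qᵀb = (0.6172, 3.5093, -1.3265).
Back-substitute: x_3 = -1.3265/0.5354 = -2.4778.
x_2 = (3.5093 + 0.4354·(-2.4778))/5.4685 = 0.4444.
x_1 = (0.6172 + 0.3086·0.4444 + 1.2344·(-2.4778))/6.4807 = -0.3556.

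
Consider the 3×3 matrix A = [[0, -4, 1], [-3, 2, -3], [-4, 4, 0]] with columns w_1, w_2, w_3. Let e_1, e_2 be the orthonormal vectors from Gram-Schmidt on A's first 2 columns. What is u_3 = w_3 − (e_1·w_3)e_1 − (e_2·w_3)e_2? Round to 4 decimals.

w_1 = (0, -3, -4); ‖w_1‖ = 5.0000, so e_1 = (0.0000, -0.6000, -0.8000).
e_1·w_2 = 0.0000·(-4) + (-0.6000)·2 + (-0.8000)·4 = -4.4000.
u_2 = w_2 + 4.4000·e_1 = (-4.0000, -0.6400, 0.4800).
‖u_2‖ = 4.0792, so e_2 = (-0.9806, -0.1569, 0.1177).
e_1·w_3 = 0.0000·1 + (-0.6000)·(-3) + (-0.8000)·0 = 1.8000; e_2·w_3 = (-0.9806)·1 + (-0.1569)·(-3) + 0.1177·0 = -0.5099.
u_3 = w_3 − 1.8000·e_1 + 0.5099·e_2 = (0.5000, -2.0000, 1.5000).

u_3 = (0.5000, -2.0000, 1.5000)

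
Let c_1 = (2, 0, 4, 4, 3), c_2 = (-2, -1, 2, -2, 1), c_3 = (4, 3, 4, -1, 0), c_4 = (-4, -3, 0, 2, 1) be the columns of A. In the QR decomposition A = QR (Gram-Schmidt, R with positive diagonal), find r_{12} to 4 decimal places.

r_{12} = -0.1491

c_1 = (2, 0, 4, 4, 3); ‖c_1‖ = 6.7082, so q_1 = (0.2981, 0.0000, 0.5963, 0.5963, 0.4472).
r_{12} = q_1·c_2 = -0.1491.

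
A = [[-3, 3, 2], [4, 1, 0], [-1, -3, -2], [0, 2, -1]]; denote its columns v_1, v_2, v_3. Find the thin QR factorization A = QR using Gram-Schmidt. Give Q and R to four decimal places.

Q = [[-0.5883, 0.5794, 0.1759], [0.7845, 0.2736, 0.0293], [-0.1961, -0.6437, -0.4105], [0.0000, 0.4184, -0.8943]], R = [[5.0990, -0.3922, -0.7845], [0.0000, 4.7798, 2.0278], [0.0000, 0.0000, 2.0671]]

v_1 = (-3, 4, -1, 0); ‖v_1‖ = 5.0990, so q_1 = (-0.5883, 0.7845, -0.1961, 0.0000).
q_1·v_2 = (-0.5883)·3 + 0.7845·1 + (-0.1961)·(-3) + 0.0000·2 = -0.3922.
u_2 = v_2 + 0.3922·q_1 = (2.7692, 1.3077, -3.0769, 2.0000).
‖u_2‖ = 4.7798, so q_2 = (0.5794, 0.2736, -0.6437, 0.4184).
q_1·v_3 = (-0.5883)·2 + 0.7845·0 + (-0.1961)·(-2) + 0.0000·(-1) = -0.7845; q_2·v_3 = 0.5794·2 + 0.2736·0 + (-0.6437)·(-2) + 0.4184·(-1) = 2.0278.
u_3 = v_3 + 0.7845·q_1 − 2.0278·q_2 = (0.3636, 0.0606, -0.8485, -1.8485).
‖u_3‖ = 2.0671, so q_3 = (0.1759, 0.0293, -0.4105, -0.8943).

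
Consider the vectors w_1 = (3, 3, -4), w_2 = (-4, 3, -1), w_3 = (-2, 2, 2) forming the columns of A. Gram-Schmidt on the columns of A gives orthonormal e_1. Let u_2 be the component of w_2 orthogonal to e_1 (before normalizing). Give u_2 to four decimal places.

w_1 = (3, 3, -4); ‖w_1‖ = 5.8310, so e_1 = (0.5145, 0.5145, -0.6860).
e_1·w_2 = 0.5145·(-4) + 0.5145·3 + (-0.6860)·(-1) = 0.1715.
u_2 = w_2 − 0.1715·e_1 = (-4.0882, 2.9118, -0.8824).

u_2 = (-4.0882, 2.9118, -0.8824)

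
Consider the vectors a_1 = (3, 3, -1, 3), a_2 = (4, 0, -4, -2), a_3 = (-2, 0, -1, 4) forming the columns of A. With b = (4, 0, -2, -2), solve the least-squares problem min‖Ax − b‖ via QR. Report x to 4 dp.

a_1 = (3, 3, -1, 3); ‖a_1‖ = 5.2915, so q_1 = (0.5669, 0.5669, -0.1890, 0.5669).
q_1·a_2 = 0.5669·4 + 0.5669·0 + (-0.1890)·(-4) + 0.5669·(-2) = 1.8898.
u_2 = a_2 − 1.8898·q_1 = (2.9286, -1.0714, -3.6429, -3.0714).
‖u_2‖ = 5.6946, so q_2 = (0.5143, -0.1881, -0.6397, -0.5394).
q_1·a_3 = 0.5669·(-2) + 0.5669·0 + (-0.1890)·(-1) + 0.5669·4 = 1.3229; q_2·a_3 = 0.5143·(-2) + (-0.1881)·0 + (-0.6397)·(-1) + (-0.5394)·4 = -2.5463.
u_3 = a_3 − 1.3229·q_1 + 2.5463·q_2 = (-1.4405, -1.2291, -2.3789, 1.8767).
‖u_3‖ = 3.5730, so q_3 = (-0.4032, -0.3440, -0.6658, 0.5252).
Qᵀb = (1.5119, 4.4152, -1.3316).
Back-substitute: x_3 = -1.3316/3.5730 = -0.3727.
x_2 = (4.4152 + 2.5463·(-0.3727))/5.6946 = 0.6087.
x_1 = (1.5119 − 1.8898·0.6087 − 1.3229·(-0.3727))/5.2915 = 0.1615.

x = (0.1615, 0.6087, -0.3727)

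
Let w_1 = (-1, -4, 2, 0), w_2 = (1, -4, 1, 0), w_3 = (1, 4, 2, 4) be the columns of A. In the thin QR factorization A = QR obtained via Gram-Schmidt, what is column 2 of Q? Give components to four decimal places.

q_2 = (0.8790, -0.3701, -0.3007, 0.0000)

w_1 = (-1, -4, 2, 0); ‖w_1‖ = 4.5826, so q_1 = (-0.2182, -0.8729, 0.4364, 0.0000).
q_1·w_2 = (-0.2182)·1 + (-0.8729)·(-4) + 0.4364·1 + 0.0000·0 = 3.7097.
u_2 = w_2 − 3.7097·q_1 = (1.8095, -0.7619, -0.6190, 0.0000).
‖u_2‖ = 2.0587, so q_2 = (0.8790, -0.3701, -0.3007, 0.0000).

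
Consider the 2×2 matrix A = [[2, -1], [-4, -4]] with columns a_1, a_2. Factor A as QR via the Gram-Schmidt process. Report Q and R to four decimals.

q_1 = a_1/‖a_1‖ = (2, -4)/4.4721 = (0.4472, -0.8944).
r_{12} = q_1·a_2 = 3.1305.
u_2 = a_2 − 3.1305·q_1 = (-2.4000, -1.2000).
‖u_2‖ = 2.6833, so q_2 = (-0.8944, -0.4472).

Q = [[0.4472, -0.8944], [-0.8944, -0.4472]], R = [[4.4721, 3.1305], [0.0000, 2.6833]]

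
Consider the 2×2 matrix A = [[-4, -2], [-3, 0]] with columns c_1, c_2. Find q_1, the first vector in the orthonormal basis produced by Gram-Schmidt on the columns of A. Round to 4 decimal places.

q_1 = (-0.8000, -0.6000)

c_1 = (-4, -3); ‖c_1‖ = 5.0000, so q_1 = (-0.8000, -0.6000).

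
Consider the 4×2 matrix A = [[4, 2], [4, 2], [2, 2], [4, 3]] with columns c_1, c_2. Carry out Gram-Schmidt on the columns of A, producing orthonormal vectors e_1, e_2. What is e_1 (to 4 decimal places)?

c_1 = (4, 4, 2, 4); ‖c_1‖ = 7.2111, so e_1 = (0.5547, 0.5547, 0.2774, 0.5547).

e_1 = (0.5547, 0.5547, 0.2774, 0.5547)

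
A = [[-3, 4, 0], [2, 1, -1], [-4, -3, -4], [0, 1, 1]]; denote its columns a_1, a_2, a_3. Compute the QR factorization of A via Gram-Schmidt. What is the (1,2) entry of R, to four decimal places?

a_1 = (-3, 2, -4, 0); ‖a_1‖ = 5.3852, so e_1 = (-0.5571, 0.3714, -0.7428, 0.0000).
r_{12} = e_1·a_2 = 0.3714.

r_{12} = 0.3714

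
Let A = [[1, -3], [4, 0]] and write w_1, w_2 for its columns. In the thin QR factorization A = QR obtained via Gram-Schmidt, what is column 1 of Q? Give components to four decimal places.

w_1 = (1, 4); ‖w_1‖ = 4.1231, so e_1 = (0.2425, 0.9701).

e_1 = (0.2425, 0.9701)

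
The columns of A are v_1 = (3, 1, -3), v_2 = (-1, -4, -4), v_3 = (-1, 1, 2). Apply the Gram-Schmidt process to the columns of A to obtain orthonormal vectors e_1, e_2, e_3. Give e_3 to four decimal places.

e_3 = (-0.6521, 0.6114, -0.4483)

v_1 = (3, 1, -3); ‖v_1‖ = 4.3589, so e_1 = (0.6882, 0.2294, -0.6882).
e_1·v_2 = 0.6882·(-1) + 0.2294·(-4) + (-0.6882)·(-4) = 1.1471.
u_2 = v_2 − 1.1471·e_1 = (-1.7895, -4.2632, -3.2105).
‖u_2‖ = 5.6289, so e_2 = (-0.3179, -0.7574, -0.5704).
e_1·v_3 = 0.6882·(-1) + 0.2294·1 + (-0.6882)·2 = -1.8353; e_2·v_3 = (-0.3179)·(-1) + (-0.7574)·1 + (-0.5704)·2 = -1.5802.
u_3 = v_3 + 1.8353·e_1 + 1.5802·e_2 = (-0.2392, 0.2243, -0.1645).
‖u_3‖ = 0.3668, so e_3 = (-0.6521, 0.6114, -0.4483).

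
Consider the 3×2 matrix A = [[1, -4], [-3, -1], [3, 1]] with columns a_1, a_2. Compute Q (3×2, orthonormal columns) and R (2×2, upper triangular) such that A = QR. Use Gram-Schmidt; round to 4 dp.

a_1 = (1, -3, 3); ‖a_1‖ = 4.3589, so q_1 = (0.2294, -0.6882, 0.6882).
q_1·a_2 = 0.2294·(-4) + (-0.6882)·(-1) + 0.6882·1 = 0.4588.
u_2 = a_2 − 0.4588·q_1 = (-4.1053, -0.6842, 0.6842).
‖u_2‖ = 4.2178, so q_2 = (-0.9733, -0.1622, 0.1622).

Q = [[0.2294, -0.9733], [-0.6882, -0.1622], [0.6882, 0.1622]], R = [[4.3589, 0.4588], [0.0000, 4.2178]]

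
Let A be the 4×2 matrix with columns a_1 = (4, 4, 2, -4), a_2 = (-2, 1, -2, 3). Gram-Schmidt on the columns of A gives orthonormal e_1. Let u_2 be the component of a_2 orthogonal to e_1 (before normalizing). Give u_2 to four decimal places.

u_2 = (-0.4615, 2.5385, -1.2308, 1.4615)

a_1 = (4, 4, 2, -4); ‖a_1‖ = 7.2111, so e_1 = (0.5547, 0.5547, 0.2774, -0.5547).
e_1·a_2 = 0.5547·(-2) + 0.5547·1 + 0.2774·(-2) + (-0.5547)·3 = -2.7735.
u_2 = a_2 + 2.7735·e_1 = (-0.4615, 2.5385, -1.2308, 1.4615).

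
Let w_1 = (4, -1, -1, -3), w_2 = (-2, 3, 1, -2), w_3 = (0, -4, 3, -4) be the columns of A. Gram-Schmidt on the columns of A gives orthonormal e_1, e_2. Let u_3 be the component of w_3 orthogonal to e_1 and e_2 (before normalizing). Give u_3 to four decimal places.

u_3 = (-1.8000, -3.8333, 3.3933, -2.2533)

e_1 = w_1/‖w_1‖ = (4, -1, -1, -3)/5.1962 = (0.7698, -0.1925, -0.1925, -0.5774).
r_{12} = e_1·w_2 = -1.1547.
u_2 = w_2 + 1.1547·e_1 = (-1.1111, 2.7778, 0.7778, -2.6667).
‖u_2‖ = 4.0825, so e_2 = (-0.2722, 0.6804, 0.1905, -0.6532).
r_{13} = e_1·w_3 = 2.5019; r_{23} = e_2·w_3 = 0.4627.
u_3 = w_3 − 2.5019·e_1 − 0.4627·e_2 = (-1.8000, -3.8333, 3.3933, -2.2533).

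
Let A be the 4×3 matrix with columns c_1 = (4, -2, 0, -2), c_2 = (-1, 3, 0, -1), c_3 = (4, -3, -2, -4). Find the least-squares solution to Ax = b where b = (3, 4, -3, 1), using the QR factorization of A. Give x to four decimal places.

x = (0.6992, 1.0650, -0.2087)

c_1 = (4, -2, 0, -2); ‖c_1‖ = 4.8990, so e_1 = (0.8165, -0.4082, 0.0000, -0.4082).
e_1·c_2 = 0.8165·(-1) + (-0.4082)·3 + 0.0000·0 + (-0.4082)·(-1) = -1.6330.
u_2 = c_2 + 1.6330·e_1 = (0.3333, 2.3333, 0.0000, -1.6667).
‖u_2‖ = 2.8868, so e_2 = (0.1155, 0.8083, 0.0000, -0.5774).
e_1·c_3 = 0.8165·4 + (-0.4082)·(-3) + 0.0000·(-2) + (-0.4082)·(-4) = 6.1237; e_2·c_3 = 0.1155·4 + 0.8083·(-3) + 0.0000·(-2) + (-0.5774)·(-4) = 0.3464.
u_3 = c_3 − 6.1237·e_1 − 0.3464·e_2 = (-1.0400, -0.7800, -2.0000, -1.3000).
‖u_3‖ = 2.7166, so e_3 = (-0.3828, -0.2871, -0.7362, -0.4785).
Qᵀb = (0.4082, 3.0022, -0.5669).
Back-substitute: x_3 = -0.5669/2.7166 = -0.2087.
x_2 = (3.0022 − 0.3464·(-0.2087))/2.8868 = 1.0650.
x_1 = (0.4082 + 1.6330·1.0650 − 6.1237·(-0.2087))/4.8990 = 0.6992.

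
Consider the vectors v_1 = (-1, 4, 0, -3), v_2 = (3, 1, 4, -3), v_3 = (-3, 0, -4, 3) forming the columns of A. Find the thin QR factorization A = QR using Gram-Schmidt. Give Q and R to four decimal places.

Q = [[-0.1961, 0.6064, 0.3466], [0.7845, -0.0965, 0.6126], [0.0000, 0.7166, 0.1129], [-0.5883, -0.3308, 0.7013]], R = [[5.0990, 1.9612, -1.1767], [0.0000, 5.5816, -5.6780], [0.0000, 0.0000, 0.6126]]

q_1 = v_1/‖v_1‖ = (-1, 4, 0, -3)/5.0990 = (-0.1961, 0.7845, 0.0000, -0.5883).
r_{12} = q_1·v_2 = 1.9612.
u_2 = v_2 − 1.9612·q_1 = (3.3846, -0.5385, 4.0000, -1.8462).
‖u_2‖ = 5.5816, so q_2 = (0.6064, -0.0965, 0.7166, -0.3308).
r_{13} = q_1·v_3 = -1.1767; r_{23} = q_2·v_3 = -5.6780.
u_3 = v_3 + 1.1767·q_1 + 5.6780·q_2 = (0.2123, 0.3753, 0.0691, 0.4296).
‖u_3‖ = 0.6126, so q_3 = (0.3466, 0.6126, 0.1129, 0.7013).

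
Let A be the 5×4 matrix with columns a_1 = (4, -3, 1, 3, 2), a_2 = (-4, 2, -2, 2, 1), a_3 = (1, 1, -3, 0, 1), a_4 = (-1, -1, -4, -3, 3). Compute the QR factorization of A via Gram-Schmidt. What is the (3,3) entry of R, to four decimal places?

r_{33} = 3.2994

a_1 = (4, -3, 1, 3, 2); ‖a_1‖ = 6.2450, so q_1 = (0.6405, -0.4804, 0.1601, 0.4804, 0.3203).
q_1·a_2 = 0.6405·(-4) + (-0.4804)·2 + 0.1601·(-2) + 0.4804·2 + 0.3203·1 = -2.5621.
u_2 = a_2 + 2.5621·q_1 = (-2.3590, 0.7692, -1.5897, 3.2308, 1.8205).
‖u_2‖ = 4.7367, so q_2 = (-0.4980, 0.1624, -0.3356, 0.6821, 0.3843).
q_1·a_3 = 0.6405·1 + (-0.4804)·1 + 0.1601·(-3) + 0.4804·0 + 0.3203·1 = 0.0000; q_2·a_3 = (-0.4980)·1 + 0.1624·1 + (-0.3356)·(-3) + 0.6821·0 + 0.3843·1 = 1.0556.
u_3 = a_3 − 0.0000·q_1 − 1.0556·q_2 = (1.5257, 0.8286, -2.6457, -0.7200, 0.5943).
r_{33} = ‖u_3‖ = 3.2994.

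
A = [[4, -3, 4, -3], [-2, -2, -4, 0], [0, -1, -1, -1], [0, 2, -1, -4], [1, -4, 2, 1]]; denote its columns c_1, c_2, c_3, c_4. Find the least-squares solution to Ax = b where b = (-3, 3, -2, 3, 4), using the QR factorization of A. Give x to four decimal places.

x = (-8.5738, -1.6013, 4.5206, -2.6634)

q_1 = c_1/‖c_1‖ = (4, -2, 0, 0, 1)/4.5826 = (0.8729, -0.4364, 0.0000, 0.0000, 0.2182).
r_{12} = q_1·c_2 = -2.6186.
u_2 = c_2 + 2.6186·q_1 = (-0.7143, -3.1429, -1.0000, 2.0000, -3.4286).
‖u_2‖ = 5.2099, so q_2 = (-0.1371, -0.6032, -0.1919, 0.3839, -0.6581).
r_{13} = q_1·c_3 = 5.6737; r_{23} = q_2·c_3 = 0.3565.
u_3 = c_3 − 5.6737·q_1 − 0.3565·q_2 = (-0.9035, -1.3088, -0.9316, -1.1368, 0.9965).
‖u_3‖ = 2.3838, so q_3 = (-0.3790, -0.5490, -0.3908, -0.4769, 0.4180).
r_{14} = q_1·c_4 = -2.4004; r_{24} = q_2·c_4 = -1.5904; r_{34} = q_3·c_4 = 3.8535.
u_4 = c_4 + 2.4004·q_1 + 1.5904·q_2 − 3.8535·q_3 = (0.3378, 0.1087, 0.2007, -1.5517, -1.1337).
‖u_4‖ = 1.9645, so q_4 = (0.1719, 0.0553, 0.1022, -0.7899, -0.5771).
Qᵀb = (-3.0551, -2.4953, 0.5130, -5.2321).
Back-substitute: x_4 = -5.2321/1.9645 = -2.6634.
x_3 = (0.5130 − 3.8535·(-2.6634))/2.3838 = 4.5206.
x_2 = (-2.4953 − 0.3565·4.5206 + 1.5904·(-2.6634))/5.2099 = -1.6013.
x_1 = (-3.0551 + 2.6186·(-1.6013) − 5.6737·4.5206 + 2.4004·(-2.6634))/4.5826 = -8.5738.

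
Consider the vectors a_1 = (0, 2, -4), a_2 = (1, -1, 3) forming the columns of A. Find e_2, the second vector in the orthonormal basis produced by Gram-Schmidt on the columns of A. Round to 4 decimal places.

a_1 = (0, 2, -4); ‖a_1‖ = 4.4721, so e_1 = (0.0000, 0.4472, -0.8944).
e_1·a_2 = 0.0000·1 + 0.4472·(-1) + (-0.8944)·3 = -3.1305.
u_2 = a_2 + 3.1305·e_1 = (1.0000, 0.4000, 0.2000).
‖u_2‖ = 1.0954, so e_2 = (0.9129, 0.3651, 0.1826).

e_2 = (0.9129, 0.3651, 0.1826)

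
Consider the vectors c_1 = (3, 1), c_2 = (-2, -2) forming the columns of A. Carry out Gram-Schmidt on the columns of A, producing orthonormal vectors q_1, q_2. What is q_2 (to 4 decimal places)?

q_2 = (0.3162, -0.9487)

q_1 = c_1/‖c_1‖ = (3, 1)/3.1623 = (0.9487, 0.3162).
r_{12} = q_1·c_2 = -2.5298.
u_2 = c_2 + 2.5298·q_1 = (0.4000, -1.2000).
‖u_2‖ = 1.2649, so q_2 = (0.3162, -0.9487).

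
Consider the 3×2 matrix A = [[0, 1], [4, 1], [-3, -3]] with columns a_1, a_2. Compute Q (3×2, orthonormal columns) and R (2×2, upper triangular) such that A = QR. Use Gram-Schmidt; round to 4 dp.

a_1 = (0, 4, -3); ‖a_1‖ = 5.0000, so q_1 = (0.0000, 0.8000, -0.6000).
q_1·a_2 = 0.0000·1 + 0.8000·1 + (-0.6000)·(-3) = 2.6000.
u_2 = a_2 − 2.6000·q_1 = (1.0000, -1.0800, -1.4400).
‖u_2‖ = 2.0591, so q_2 = (0.4856, -0.5245, -0.6993).

Q = [[0.0000, 0.4856], [0.8000, -0.5245], [-0.6000, -0.6993]], R = [[5.0000, 2.6000], [0.0000, 2.0591]]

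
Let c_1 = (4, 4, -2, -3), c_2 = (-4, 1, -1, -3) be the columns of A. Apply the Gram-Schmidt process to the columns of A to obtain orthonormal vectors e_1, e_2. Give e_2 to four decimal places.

c_1 = (4, 4, -2, -3); ‖c_1‖ = 6.7082, so e_1 = (0.5963, 0.5963, -0.2981, -0.4472).
e_1·c_2 = 0.5963·(-4) + 0.5963·1 + (-0.2981)·(-1) + (-0.4472)·(-3) = -0.1491.
u_2 = c_2 + 0.1491·e_1 = (-3.9111, 1.0889, -1.0444, -3.0667).
‖u_2‖ = 5.1940, so e_2 = (-0.7530, 0.2096, -0.2011, -0.5904).

e_2 = (-0.7530, 0.2096, -0.2011, -0.5904)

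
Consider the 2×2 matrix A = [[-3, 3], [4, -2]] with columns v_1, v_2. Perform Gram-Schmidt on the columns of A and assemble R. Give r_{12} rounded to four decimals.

r_{12} = -3.4000

v_1 = (-3, 4); ‖v_1‖ = 5.0000, so q_1 = (-0.6000, 0.8000).
r_{12} = q_1·v_2 = -3.4000.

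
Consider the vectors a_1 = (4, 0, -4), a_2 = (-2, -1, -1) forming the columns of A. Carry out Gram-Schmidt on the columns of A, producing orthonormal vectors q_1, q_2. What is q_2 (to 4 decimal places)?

a_1 = (4, 0, -4); ‖a_1‖ = 5.6569, so q_1 = (0.7071, 0.0000, -0.7071).
q_1·a_2 = 0.7071·(-2) + 0.0000·(-1) + (-0.7071)·(-1) = -0.7071.
u_2 = a_2 + 0.7071·q_1 = (-1.5000, -1.0000, -1.5000).
‖u_2‖ = 2.3452, so q_2 = (-0.6396, -0.4264, -0.6396).

q_2 = (-0.6396, -0.4264, -0.6396)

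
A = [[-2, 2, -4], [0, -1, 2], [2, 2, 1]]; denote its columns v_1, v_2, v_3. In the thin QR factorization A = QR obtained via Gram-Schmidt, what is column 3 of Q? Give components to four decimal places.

e_3 = (0.2357, 0.9428, 0.2357)

v_1 = (-2, 0, 2); ‖v_1‖ = 2.8284, so e_1 = (-0.7071, 0.0000, 0.7071).
e_1·v_2 = (-0.7071)·2 + 0.0000·(-1) + 0.7071·2 = 0.0000.
u_2 = v_2 + 0.0000·e_1 = (2.0000, -1.0000, 2.0000).
‖u_2‖ = 3.0000, so e_2 = (0.6667, -0.3333, 0.6667).
e_1·v_3 = (-0.7071)·(-4) + 0.0000·2 + 0.7071·1 = 3.5355; e_2·v_3 = 0.6667·(-4) + (-0.3333)·2 + 0.6667·1 = -2.6667.
u_3 = v_3 − 3.5355·e_1 + 2.6667·e_2 = (0.2778, 1.1111, 0.2778).
‖u_3‖ = 1.1785, so e_3 = (0.2357, 0.9428, 0.2357).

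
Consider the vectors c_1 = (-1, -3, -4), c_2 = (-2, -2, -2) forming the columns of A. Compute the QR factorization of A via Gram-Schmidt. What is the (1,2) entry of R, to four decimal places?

c_1 = (-1, -3, -4); ‖c_1‖ = 5.0990, so e_1 = (-0.1961, -0.5883, -0.7845).
r_{12} = e_1·c_2 = 3.1379.

r_{12} = 3.1379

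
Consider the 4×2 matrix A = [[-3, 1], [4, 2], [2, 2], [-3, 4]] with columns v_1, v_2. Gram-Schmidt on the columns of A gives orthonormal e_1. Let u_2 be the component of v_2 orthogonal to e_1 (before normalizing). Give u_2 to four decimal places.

u_2 = (0.7632, 2.3158, 2.1579, 3.7632)

v_1 = (-3, 4, 2, -3); ‖v_1‖ = 6.1644, so e_1 = (-0.4867, 0.6489, 0.3244, -0.4867).
e_1·v_2 = (-0.4867)·1 + 0.6489·2 + 0.3244·2 + (-0.4867)·4 = -0.4867.
u_2 = v_2 + 0.4867·e_1 = (0.7632, 2.3158, 2.1579, 3.7632).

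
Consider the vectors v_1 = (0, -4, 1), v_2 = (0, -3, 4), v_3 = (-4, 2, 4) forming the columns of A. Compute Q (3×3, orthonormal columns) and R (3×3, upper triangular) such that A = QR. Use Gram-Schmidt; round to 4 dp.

v_1 = (0, -4, 1); ‖v_1‖ = 4.1231, so q_1 = (0.0000, -0.9701, 0.2425).
q_1·v_2 = 0.0000·0 + (-0.9701)·(-3) + 0.2425·4 = 3.8806.
u_2 = v_2 − 3.8806·q_1 = (0.0000, 0.7647, 3.0588).
‖u_2‖ = 3.1530, so q_2 = (0.0000, 0.2425, 0.9701).
q_1·v_3 = 0.0000·(-4) + (-0.9701)·2 + 0.2425·4 = -0.9701; q_2·v_3 = 0.0000·(-4) + 0.2425·2 + 0.9701·4 = 4.3656.
u_3 = v_3 + 0.9701·q_1 − 4.3656·q_2 = (-4.0000, 0.0000, 0.0000).
‖u_3‖ = 4.0000, so q_3 = (-1.0000, 0.0000, 0.0000).

Q = [[0.0000, 0.0000, -1.0000], [-0.9701, 0.2425, 0.0000], [0.2425, 0.9701, 0.0000]], R = [[4.1231, 3.8806, -0.9701], [0.0000, 3.1530, 4.3656], [0.0000, 0.0000, 4.0000]]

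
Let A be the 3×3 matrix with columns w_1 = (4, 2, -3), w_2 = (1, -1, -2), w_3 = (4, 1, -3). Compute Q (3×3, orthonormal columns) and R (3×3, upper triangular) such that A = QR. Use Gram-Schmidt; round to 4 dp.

Q = [[0.7428, -0.0531, 0.6674], [0.3714, -0.7967, -0.4767], [-0.5571, -0.6020, 0.5721]], R = [[5.3852, 1.4856, 5.0138], [0.0000, 1.9476, 0.7967], [0.0000, 0.0000, 0.4767]]

w_1 = (4, 2, -3); ‖w_1‖ = 5.3852, so q_1 = (0.7428, 0.3714, -0.5571).
q_1·w_2 = 0.7428·1 + 0.3714·(-1) + (-0.5571)·(-2) = 1.4856.
u_2 = w_2 − 1.4856·q_1 = (-0.1034, -1.5517, -1.1724).
‖u_2‖ = 1.9476, so q_2 = (-0.0531, -0.7967, -0.6020).
q_1·w_3 = 0.7428·4 + 0.3714·1 + (-0.5571)·(-3) = 5.0138; q_2·w_3 = (-0.0531)·4 + (-0.7967)·1 + (-0.6020)·(-3) = 0.7967.
u_3 = w_3 − 5.0138·q_1 − 0.7967·q_2 = (0.3182, -0.2273, 0.2727).
‖u_3‖ = 0.4767, so q_3 = (0.6674, -0.4767, 0.5721).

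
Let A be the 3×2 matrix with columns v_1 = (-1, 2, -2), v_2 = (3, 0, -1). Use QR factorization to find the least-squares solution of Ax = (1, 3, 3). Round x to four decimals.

v_1 = (-1, 2, -2); ‖v_1‖ = 3.0000, so q_1 = (-0.3333, 0.6667, -0.6667).
q_1·v_2 = (-0.3333)·3 + 0.6667·0 + (-0.6667)·(-1) = -0.3333.
u_2 = v_2 + 0.3333·q_1 = (2.8889, 0.2222, -1.2222).
‖u_2‖ = 3.1447, so q_2 = (0.9187, 0.0707, -0.3887).
Qᵀb = (-0.3333, -0.0353).
Back-substitute: x_2 = -0.0353/3.1447 = -0.0112.
x_1 = (-0.3333 + 0.3333·(-0.0112))/3.0000 = -0.1124.

x = (-0.1124, -0.0112)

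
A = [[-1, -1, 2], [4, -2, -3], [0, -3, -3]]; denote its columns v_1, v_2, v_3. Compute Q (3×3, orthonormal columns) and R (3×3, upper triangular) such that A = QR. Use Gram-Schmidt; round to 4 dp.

v_1 = (-1, 4, 0); ‖v_1‖ = 4.1231, so e_1 = (-0.2425, 0.9701, 0.0000).
e_1·v_2 = (-0.2425)·(-1) + 0.9701·(-2) + 0.0000·(-3) = -1.6977.
u_2 = v_2 + 1.6977·e_1 = (-1.4118, -0.3529, -3.0000).
‖u_2‖ = 3.3343, so e_2 = (-0.4234, -0.1059, -0.8997).
e_1·v_3 = (-0.2425)·2 + 0.9701·(-3) + 0.0000·(-3) = -3.3955; e_2·v_3 = (-0.4234)·2 + (-0.1059)·(-3) + (-0.8997)·(-3) = 2.1700.
u_3 = v_3 + 3.3955·e_1 − 2.1700·e_2 = (2.0952, 0.5238, -1.0476).
‖u_3‖ = 2.4004, so e_3 = (0.8729, 0.2182, -0.4364).

Q = [[-0.2425, -0.4234, 0.8729], [0.9701, -0.1059, 0.2182], [0.0000, -0.8997, -0.4364]], R = [[4.1231, -1.6977, -3.3955], [0.0000, 3.3343, 2.1700], [0.0000, 0.0000, 2.4004]]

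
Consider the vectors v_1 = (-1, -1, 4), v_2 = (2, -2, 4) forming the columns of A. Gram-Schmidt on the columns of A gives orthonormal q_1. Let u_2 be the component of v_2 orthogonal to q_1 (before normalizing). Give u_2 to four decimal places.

u_2 = (2.8889, -1.1111, 0.4444)

v_1 = (-1, -1, 4); ‖v_1‖ = 4.2426, so q_1 = (-0.2357, -0.2357, 0.9428).
q_1·v_2 = (-0.2357)·2 + (-0.2357)·(-2) + 0.9428·4 = 3.7712.
u_2 = v_2 − 3.7712·q_1 = (2.8889, -1.1111, 0.4444).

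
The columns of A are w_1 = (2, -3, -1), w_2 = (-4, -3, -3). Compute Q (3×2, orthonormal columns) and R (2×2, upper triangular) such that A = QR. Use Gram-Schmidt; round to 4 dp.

Q = [[0.5345, -0.7975], [-0.8018, -0.3738], [-0.2673, -0.4735]], R = [[3.7417, 1.0690], [0.0000, 5.7321]]

e_1 = w_1/‖w_1‖ = (2, -3, -1)/3.7417 = (0.5345, -0.8018, -0.2673).
r_{12} = e_1·w_2 = 1.0690.
u_2 = w_2 − 1.0690·e_1 = (-4.5714, -2.1429, -2.7143).
‖u_2‖ = 5.7321, so e_2 = (-0.7975, -0.3738, -0.4735).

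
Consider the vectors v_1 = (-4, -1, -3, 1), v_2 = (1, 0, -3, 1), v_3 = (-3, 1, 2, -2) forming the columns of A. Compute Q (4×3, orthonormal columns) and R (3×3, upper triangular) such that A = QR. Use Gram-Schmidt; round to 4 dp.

v_1 = (-4, -1, -3, 1); ‖v_1‖ = 5.1962, so q_1 = (-0.7698, -0.1925, -0.5774, 0.1925).
q_1·v_2 = (-0.7698)·1 + (-0.1925)·0 + (-0.5774)·(-3) + 0.1925·1 = 1.1547.
u_2 = v_2 − 1.1547·q_1 = (1.8889, 0.2222, -2.3333, 0.7778).
‖u_2‖ = 3.1091, so q_2 = (0.6075, 0.0715, -0.7505, 0.2502).
q_1·v_3 = (-0.7698)·(-3) + (-0.1925)·1 + (-0.5774)·2 + 0.1925·(-2) = 0.5774; q_2·v_3 = 0.6075·(-3) + 0.0715·1 + (-0.7505)·2 + 0.2502·(-2) = -3.7524.
u_3 = v_3 − 0.5774·q_1 + 3.7524·q_2 = (-0.2759, 1.3793, -0.4828, -1.1724).
‖u_3‖ = 1.8937, so q_3 = (-0.1457, 0.7284, -0.2549, -0.6191).

Q = [[-0.7698, 0.6075, -0.1457], [-0.1925, 0.0715, 0.7284], [-0.5774, -0.7505, -0.2549], [0.1925, 0.2502, -0.6191]], R = [[5.1962, 1.1547, 0.5774], [0.0000, 3.1091, -3.7524], [0.0000, 0.0000, 1.8937]]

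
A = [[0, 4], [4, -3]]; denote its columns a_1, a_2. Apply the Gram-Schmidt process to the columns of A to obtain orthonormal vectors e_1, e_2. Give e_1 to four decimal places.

a_1 = (0, 4); ‖a_1‖ = 4.0000, so e_1 = (0.0000, 1.0000).

e_1 = (0.0000, 1.0000)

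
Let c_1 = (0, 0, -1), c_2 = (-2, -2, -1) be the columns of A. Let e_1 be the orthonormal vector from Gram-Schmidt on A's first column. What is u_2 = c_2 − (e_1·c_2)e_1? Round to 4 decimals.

u_2 = (-2.0000, -2.0000, 0.0000)

c_1 = (0, 0, -1); ‖c_1‖ = 1.0000, so e_1 = (0.0000, 0.0000, -1.0000).
e_1·c_2 = 0.0000·(-2) + 0.0000·(-2) + (-1.0000)·(-1) = 1.0000.
u_2 = c_2 − 1.0000·e_1 = (-2.0000, -2.0000, 0.0000).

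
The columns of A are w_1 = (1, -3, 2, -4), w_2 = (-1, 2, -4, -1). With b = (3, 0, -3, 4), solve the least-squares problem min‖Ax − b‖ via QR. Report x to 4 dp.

x = (-0.6735, -0.1095)

w_1 = (1, -3, 2, -4); ‖w_1‖ = 5.4772, so q_1 = (0.1826, -0.5477, 0.3651, -0.7303).
q_1·w_2 = 0.1826·(-1) + (-0.5477)·2 + 0.3651·(-4) + (-0.7303)·(-1) = -2.0083.
u_2 = w_2 + 2.0083·q_1 = (-0.6333, 0.9000, -3.2667, -2.4667).
‖u_2‖ = 4.2387, so q_2 = (-0.1494, 0.2123, -0.7707, -0.5819).
Qᵀb = (-3.4689, -0.4640).
Back-substitute: x_2 = -0.4640/4.2387 = -0.1095.
x_1 = (-3.4689 + 2.0083·(-0.1095))/5.4772 = -0.6735.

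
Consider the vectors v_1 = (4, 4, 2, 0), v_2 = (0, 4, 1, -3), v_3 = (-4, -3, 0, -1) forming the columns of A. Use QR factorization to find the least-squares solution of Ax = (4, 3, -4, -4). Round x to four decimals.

x = (-2.5570, 1.4846, -3.0475)

q_1 = v_1/‖v_1‖ = (4, 4, 2, 0)/6.0000 = (0.6667, 0.6667, 0.3333, 0.0000).
r_{12} = q_1·v_2 = 3.0000.
u_2 = v_2 − 3.0000·q_1 = (-2.0000, 2.0000, 0.0000, -3.0000).
‖u_2‖ = 4.1231, so q_2 = (-0.4851, 0.4851, 0.0000, -0.7276).
r_{13} = q_1·v_3 = -4.6667; r_{23} = q_2·v_3 = 1.2127.
u_3 = v_3 + 4.6667·q_1 − 1.2127·q_2 = (-0.3007, -0.4771, 1.5556, -0.1176).
‖u_3‖ = 1.6588, so q_3 = (-0.1812, -0.2876, 0.9378, -0.0709).
Qᵀb = (3.3333, 2.4254, -5.0552).
Back-substitute: x_3 = -5.0552/1.6588 = -3.0475.
x_2 = (2.4254 − 1.2127·(-3.0475))/4.1231 = 1.4846.
x_1 = (3.3333 − 3.0000·1.4846 + 4.6667·(-3.0475))/6.0000 = -2.5570.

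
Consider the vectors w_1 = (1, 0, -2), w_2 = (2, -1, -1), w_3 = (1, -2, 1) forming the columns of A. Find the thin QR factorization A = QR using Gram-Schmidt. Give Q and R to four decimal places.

w_1 = (1, 0, -2); ‖w_1‖ = 2.2361, so e_1 = (0.4472, 0.0000, -0.8944).
e_1·w_2 = 0.4472·2 + 0.0000·(-1) + (-0.8944)·(-1) = 1.7889.
u_2 = w_2 − 1.7889·e_1 = (1.2000, -1.0000, 0.6000).
‖u_2‖ = 1.6733, so e_2 = (0.7171, -0.5976, 0.3586).
e_1·w_3 = 0.4472·1 + 0.0000·(-2) + (-0.8944)·1 = -0.4472; e_2·w_3 = 0.7171·1 + (-0.5976)·(-2) + 0.3586·1 = 2.2709.
u_3 = w_3 + 0.4472·e_1 − 2.2709·e_2 = (-0.4286, -0.6429, -0.2143).
‖u_3‖ = 0.8018, so e_3 = (-0.5345, -0.8018, -0.2673).

Q = [[0.4472, 0.7171, -0.5345], [0.0000, -0.5976, -0.8018], [-0.8944, 0.3586, -0.2673]], R = [[2.2361, 1.7889, -0.4472], [0.0000, 1.6733, 2.2709], [0.0000, 0.0000, 0.8018]]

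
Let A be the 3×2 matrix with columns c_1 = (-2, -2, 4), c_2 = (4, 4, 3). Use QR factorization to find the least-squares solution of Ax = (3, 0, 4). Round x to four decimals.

c_1 = (-2, -2, 4); ‖c_1‖ = 4.8990, so e_1 = (-0.4082, -0.4082, 0.8165).
e_1·c_2 = (-0.4082)·4 + (-0.4082)·4 + 0.8165·3 = -0.8165.
u_2 = c_2 + 0.8165·e_1 = (3.6667, 3.6667, 3.6667).
‖u_2‖ = 6.3509, so e_2 = (0.5774, 0.5774, 0.5774).
Qᵀb = (2.0412, 4.0415).
Back-substitute: x_2 = 4.0415/6.3509 = 0.6364.
x_1 = (2.0412 + 0.8165·0.6364)/4.8990 = 0.5227.

x = (0.5227, 0.6364)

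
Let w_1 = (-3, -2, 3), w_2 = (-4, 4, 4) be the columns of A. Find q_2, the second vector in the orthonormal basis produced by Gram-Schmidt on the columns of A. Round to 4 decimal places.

q_2 = (-0.3015, 0.9045, 0.3015)

w_1 = (-3, -2, 3); ‖w_1‖ = 4.6904, so q_1 = (-0.6396, -0.4264, 0.6396).
q_1·w_2 = (-0.6396)·(-4) + (-0.4264)·4 + 0.6396·4 = 3.4112.
u_2 = w_2 − 3.4112·q_1 = (-1.8182, 5.4545, 1.8182).
‖u_2‖ = 6.0302, so q_2 = (-0.3015, 0.9045, 0.3015).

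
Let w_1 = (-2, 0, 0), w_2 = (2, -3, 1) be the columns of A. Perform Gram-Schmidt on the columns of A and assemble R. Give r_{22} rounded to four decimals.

r_{22} = 3.1623

w_1 = (-2, 0, 0); ‖w_1‖ = 2.0000, so e_1 = (-1.0000, 0.0000, 0.0000).
e_1·w_2 = (-1.0000)·2 + 0.0000·(-3) + 0.0000·1 = -2.0000.
u_2 = w_2 + 2.0000·e_1 = (0.0000, -3.0000, 1.0000).
r_{22} = ‖u_2‖ = 3.1623.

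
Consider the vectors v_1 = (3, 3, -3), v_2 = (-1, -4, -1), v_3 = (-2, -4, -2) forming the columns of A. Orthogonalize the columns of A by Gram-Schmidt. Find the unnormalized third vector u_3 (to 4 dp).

e_1 = v_1/‖v_1‖ = (3, 3, -3)/5.1962 = (0.5774, 0.5774, -0.5774).
r_{12} = e_1·v_2 = -2.3094.
u_2 = v_2 + 2.3094·e_1 = (0.3333, -2.6667, -2.3333).
‖u_2‖ = 3.5590, so e_2 = (0.0937, -0.7493, -0.6556).
r_{13} = e_1·v_3 = -2.3094; r_{23} = e_2·v_3 = 4.1210.
u_3 = v_3 + 2.3094·e_1 − 4.1210·e_2 = (-1.0526, 0.4211, -0.6316).

u_3 = (-1.0526, 0.4211, -0.6316)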